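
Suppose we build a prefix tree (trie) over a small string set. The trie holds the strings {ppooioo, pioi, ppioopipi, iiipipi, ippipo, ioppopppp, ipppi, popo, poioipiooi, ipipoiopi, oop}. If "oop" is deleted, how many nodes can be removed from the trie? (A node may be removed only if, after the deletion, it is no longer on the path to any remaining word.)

3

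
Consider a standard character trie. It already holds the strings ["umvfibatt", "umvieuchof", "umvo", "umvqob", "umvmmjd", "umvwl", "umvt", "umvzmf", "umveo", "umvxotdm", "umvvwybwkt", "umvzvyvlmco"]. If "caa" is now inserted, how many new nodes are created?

Nothing in the trie begins with "c"; the whole of "caa" is new.
3 − 0 = 3 new nodes.

3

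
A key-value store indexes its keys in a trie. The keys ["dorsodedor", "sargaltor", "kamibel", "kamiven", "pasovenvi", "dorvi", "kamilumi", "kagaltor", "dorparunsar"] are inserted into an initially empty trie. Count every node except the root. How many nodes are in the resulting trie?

Insert word by word; a character creates a node only if that edge doesn't already exist:
  "dorsodedor" → 10 new (d, o, r, s, o, d, e, d, o, r)
  "sargaltor" → 9 new (s, a, r, g, a, l, t, o, r)
  "kamibel" → 7 new (k, a, m, i, b, e, l)
  "kamiven" → prefix "kami" already present; 3 new (v, e, n)
  "pasovenvi" → 9 new (p, a, s, o, v, e, n, v, i)
  "dorvi" → prefix "dor" already present; 2 new (v, i)
  "kamilumi" → prefix "kami" already present; 4 new (l, u, m, i)
  "kagaltor" → prefix "ka" already present; 6 new (g, a, l, t, o, r)
  "dorparunsar" → prefix "dor" already present; 8 new (p, a, r, u, n, s, a, r)
Total nodes = 10 + 9 + 7 + 3 + 9 + 2 + 4 + 6 + 8 = 58

58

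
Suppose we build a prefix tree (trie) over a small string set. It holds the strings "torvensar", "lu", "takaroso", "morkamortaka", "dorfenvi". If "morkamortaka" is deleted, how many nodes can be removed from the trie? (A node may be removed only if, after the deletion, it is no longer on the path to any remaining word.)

Walk "morkamortaka" from the leaf back toward the root, removing each node that no remaining word uses.
No other word shares any prefix with "morkamortaka", so all 12 of its nodes go.
Nodes removed: 12

12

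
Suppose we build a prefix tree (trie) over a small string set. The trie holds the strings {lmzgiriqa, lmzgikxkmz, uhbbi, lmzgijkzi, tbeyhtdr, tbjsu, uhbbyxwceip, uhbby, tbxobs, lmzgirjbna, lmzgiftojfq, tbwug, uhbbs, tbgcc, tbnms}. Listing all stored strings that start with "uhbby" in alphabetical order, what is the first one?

uhbby

Filter for "uhbby…" and sort: "uhbby", "uhbbyxwceip"
Position 1: uhbby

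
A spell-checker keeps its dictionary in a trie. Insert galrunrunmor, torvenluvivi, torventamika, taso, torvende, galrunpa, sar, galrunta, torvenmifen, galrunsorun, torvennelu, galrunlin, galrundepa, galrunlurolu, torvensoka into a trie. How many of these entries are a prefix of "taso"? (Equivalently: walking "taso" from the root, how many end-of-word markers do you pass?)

1

Check each prefix of "taso" against the stored set — each match is an end-marker on the path.
Prefixes of the query that are stored words: "taso"
Count: 1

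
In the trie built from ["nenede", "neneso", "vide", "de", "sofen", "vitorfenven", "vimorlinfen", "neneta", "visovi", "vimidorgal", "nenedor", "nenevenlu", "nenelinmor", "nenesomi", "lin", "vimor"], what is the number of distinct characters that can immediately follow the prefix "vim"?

2

The children of the "vim" node are the distinct next characters among strings starting with "vim".
Characters that immediately follow "vim" among the stored strings: {i, o}.
That node has 2 child edges.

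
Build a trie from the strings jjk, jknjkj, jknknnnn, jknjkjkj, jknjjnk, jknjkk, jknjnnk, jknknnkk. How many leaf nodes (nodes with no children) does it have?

7

A leaf is a node with no children — equivalently, the end of a word that is not a proper prefix of any other stored word.
Those words: "jjk", "jknjjnk", "jknjkjkj", "jknjkk", "jknjnnk", "jknknnkk", "jknknnnn"
Leaf count: 7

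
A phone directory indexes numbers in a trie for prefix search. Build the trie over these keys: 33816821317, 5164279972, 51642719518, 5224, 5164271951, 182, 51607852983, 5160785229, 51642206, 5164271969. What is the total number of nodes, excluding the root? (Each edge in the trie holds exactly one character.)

Count nodes per top-level branch (shared prefixes stored once):
  '1'-branch (182): 3 nodes
  '3'-branch (33816821317): 11 nodes
  '5'-branch (5160785229, 51607852983, 51642206, 5164271951, 51642719518, 5164271969, 5164279972, 5224): 33 nodes
Sum: 47

47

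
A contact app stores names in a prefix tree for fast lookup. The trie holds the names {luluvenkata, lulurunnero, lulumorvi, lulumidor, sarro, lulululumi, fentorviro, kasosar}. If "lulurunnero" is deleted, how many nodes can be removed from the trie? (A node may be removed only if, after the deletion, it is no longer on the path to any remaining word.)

After clearing the end-marker at "lulurunnero", prune upward until reaching a node still needed by another word.
The suffix "runnero" (7 nodes) is used only by "lulurunnero"; the node for "lulu" still has the child "v", so pruning stops there.
Nodes removed: 7

7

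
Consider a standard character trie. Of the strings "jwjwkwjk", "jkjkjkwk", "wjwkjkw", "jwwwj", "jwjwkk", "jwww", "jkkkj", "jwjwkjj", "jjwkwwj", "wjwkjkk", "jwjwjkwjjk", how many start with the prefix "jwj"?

Filter for entries beginning with "jwj":
Matches: "jwjwjkwjjk", "jwjwkjj", "jwjwkk", "jwjwkwjk"
Count: 4

4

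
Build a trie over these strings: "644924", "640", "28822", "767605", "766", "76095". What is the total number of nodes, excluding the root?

22

Trace insertions, counting only characters that open a new branch:
  "644924" → 6 new (6, 4, 4, 9, 2, 4)
  "640" → prefix "64" already present; 1 new (0)
  "28822" → 5 new (2, 8, 8, 2, 2)
  "767605" → 6 new (7, 6, 7, 6, 0, 5)
  "766" → prefix "76" already present; 1 new (6)
  "76095" → prefix "76" already present; 3 new (0, 9, 5)
Total nodes = 6 + 1 + 5 + 6 + 1 + 3 = 22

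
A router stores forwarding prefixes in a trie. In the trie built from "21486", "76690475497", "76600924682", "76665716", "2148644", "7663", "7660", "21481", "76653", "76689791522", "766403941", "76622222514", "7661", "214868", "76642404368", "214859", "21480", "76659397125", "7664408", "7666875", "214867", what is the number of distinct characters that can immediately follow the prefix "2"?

1

Walk "2" from the root, arriving at one node.
Characters that immediately follow "2" among the stored strings: {1}.
That node has 1 child edge.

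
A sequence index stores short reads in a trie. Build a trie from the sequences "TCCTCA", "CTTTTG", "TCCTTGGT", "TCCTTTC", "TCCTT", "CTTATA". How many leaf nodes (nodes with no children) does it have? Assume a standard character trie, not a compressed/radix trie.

5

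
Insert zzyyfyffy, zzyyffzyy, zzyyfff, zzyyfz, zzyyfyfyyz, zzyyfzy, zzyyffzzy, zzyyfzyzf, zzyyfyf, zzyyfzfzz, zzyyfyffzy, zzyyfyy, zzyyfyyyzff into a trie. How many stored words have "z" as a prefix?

13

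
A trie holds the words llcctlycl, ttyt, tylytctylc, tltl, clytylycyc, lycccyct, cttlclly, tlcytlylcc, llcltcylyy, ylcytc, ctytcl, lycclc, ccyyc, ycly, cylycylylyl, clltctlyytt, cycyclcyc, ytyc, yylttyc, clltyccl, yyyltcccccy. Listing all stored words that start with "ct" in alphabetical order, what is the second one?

DFS of the "ct" subtree visits, in order: "cttlclly", "ctytcl"
The 2nd is ctytcl.

ctytcl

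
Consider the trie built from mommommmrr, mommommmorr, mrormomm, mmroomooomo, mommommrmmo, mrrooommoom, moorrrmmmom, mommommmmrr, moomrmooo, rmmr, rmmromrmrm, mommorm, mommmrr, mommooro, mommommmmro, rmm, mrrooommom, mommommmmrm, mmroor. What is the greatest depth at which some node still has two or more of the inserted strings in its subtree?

The deepest shared node is where two words last agree before diverging.
e.g. "mommommmmrm" and "mommommmmro" share the prefix "mommommmmr" of length 10; no pair shares a longer one.
Longest shared-prefix length: 10

10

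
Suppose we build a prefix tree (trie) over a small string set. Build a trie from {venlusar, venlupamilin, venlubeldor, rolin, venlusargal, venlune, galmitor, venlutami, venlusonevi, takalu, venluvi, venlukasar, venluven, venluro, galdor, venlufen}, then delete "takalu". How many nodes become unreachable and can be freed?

6

Walk "takalu" from the leaf back toward the root, removing each node that no remaining word uses.
No other word shares any prefix with "takalu", so all 6 of its nodes go.
Nodes removed: 6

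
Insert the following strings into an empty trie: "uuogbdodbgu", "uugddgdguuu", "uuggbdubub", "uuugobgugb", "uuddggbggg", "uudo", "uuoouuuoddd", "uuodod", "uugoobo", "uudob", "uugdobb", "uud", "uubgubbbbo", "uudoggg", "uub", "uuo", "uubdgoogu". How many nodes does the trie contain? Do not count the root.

80

Count nodes per top-level branch (shared prefixes stored once):
  'u'-branch (uub, uubdgoogu, uubgubbbbo, uud, uuddggbggg, uudo, uudob, uudoggg, uugddgdguuu, uugdobb, uuggbdubub, uugoobo, uuo, uuodod, uuogbdodbgu, uuoouuuoddd, uuugobgugb): 80 nodes
Sum: 80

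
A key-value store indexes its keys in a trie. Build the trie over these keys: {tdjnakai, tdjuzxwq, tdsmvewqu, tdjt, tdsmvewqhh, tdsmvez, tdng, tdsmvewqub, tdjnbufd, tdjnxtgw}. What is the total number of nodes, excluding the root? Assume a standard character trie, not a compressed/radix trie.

35

Trie structure (* marks end of a word):
(root)
└─ t
   └─ d
      ├─ j
      │  ├─ n
      │  │  ├─ a
      │  │  │  └─ k
      │  │  │     └─ a
      │  │  │        └─ i *
      │  │  ├─ b
      │  │  │  └─ u
      │  │  │     └─ f
      │  │  │        └─ d *
      │  │  └─ x
      │  │     └─ t
      │  │        └─ g
      │  │           └─ w *
      │  ├─ t *
      │  └─ u
      │     └─ z
      │        └─ x
      │           └─ w
      │              └─ q *
      ├─ n
      │  └─ g *
      └─ s
         └─ m
            └─ v
               └─ e
                  ├─ w
                  │  └─ q
                  │     ├─ h
                  │     │  └─ h *
                  │     └─ u *
                  │        └─ b *
                  └─ z *
Counting every labelled node above: 35.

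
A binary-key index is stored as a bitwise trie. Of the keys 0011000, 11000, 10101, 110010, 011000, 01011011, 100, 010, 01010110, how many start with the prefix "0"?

5

Walk to "0"; the words in its subtree are exactly those with that prefix.
Matches: "0011000", "010", "01010110", "01011011", "011000"
Count: 5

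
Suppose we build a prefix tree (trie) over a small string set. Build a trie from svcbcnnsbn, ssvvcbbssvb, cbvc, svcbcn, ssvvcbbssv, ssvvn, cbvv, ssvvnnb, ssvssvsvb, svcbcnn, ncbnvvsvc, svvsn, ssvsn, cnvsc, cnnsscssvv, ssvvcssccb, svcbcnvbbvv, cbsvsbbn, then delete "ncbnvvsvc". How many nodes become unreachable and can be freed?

9

Walk "ncbnvvsvc" from the leaf back toward the root, removing each node that no remaining word uses.
No other word shares any prefix with "ncbnvvsvc", so all 9 of its nodes go.
Nodes removed: 9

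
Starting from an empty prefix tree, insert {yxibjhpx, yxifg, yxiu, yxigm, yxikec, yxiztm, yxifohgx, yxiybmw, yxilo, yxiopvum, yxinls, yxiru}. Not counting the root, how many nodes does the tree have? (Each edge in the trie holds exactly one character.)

39

For each word, the new-node count is its length minus the longest prefix already in the trie:
  "yxibjhpx" → 8 new (y, x, i, b, j, h, p, x)
  "yxifg" → prefix "yxi" already present; 2 new (f, g)
  "yxiu" → prefix "yxi" already present; 1 new (u)
  "yxigm" → prefix "yxi" already present; 2 new (g, m)
  "yxikec" → prefix "yxi" already present; 3 new (k, e, c)
  "yxiztm" → prefix "yxi" already present; 3 new (z, t, m)
  "yxifohgx" → prefix "yxif" already present; 4 new (o, h, g, x)
  "yxiybmw" → prefix "yxi" already present; 4 new (y, b, m, w)
  "yxilo" → prefix "yxi" already present; 2 new (l, o)
  "yxiopvum" → prefix "yxi" already present; 5 new (o, p, v, u, m)
  "yxinls" → prefix "yxi" already present; 3 new (n, l, s)
  "yxiru" → prefix "yxi" already present; 2 new (r, u)
Total nodes = 8 + 2 + 1 + 2 + 3 + 3 + 4 + 4 + 2 + 5 + 3 + 2 = 39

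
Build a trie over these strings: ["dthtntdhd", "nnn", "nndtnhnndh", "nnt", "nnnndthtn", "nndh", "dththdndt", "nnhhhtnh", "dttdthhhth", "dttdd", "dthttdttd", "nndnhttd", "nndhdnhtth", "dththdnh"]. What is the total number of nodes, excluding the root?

65

Count nodes per top-level branch (shared prefixes stored once):
  'd'-branch (dththdndt, dththdnh, dthtntdhd, dthttdttd, dttdd, dttdthhhth): 29 nodes
  'n'-branch (nndh, nndhdnhtth, nndnhttd, nndtnhnndh, nnhhhtnh, nnn, nnnndthtn, nnt): 36 nodes
Sum: 65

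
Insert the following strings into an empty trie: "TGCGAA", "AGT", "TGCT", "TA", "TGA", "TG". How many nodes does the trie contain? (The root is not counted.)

12

Insert word by word; a character creates a node only if that edge doesn't already exist:
  "TGCGAA" → 6 new (T, G, C, G, A, A)
  "AGT" → 3 new (A, G, T)
  "TGCT" → prefix "TGC" already present; 1 new (T)
  "TA" → prefix "T" already present; 1 new (A)
  "TGA" → prefix "TG" already present; 1 new (A)
  "TG" → prefix "TG" already present; 0 new (none)
Total nodes = 6 + 3 + 1 + 1 + 1 + 0 = 12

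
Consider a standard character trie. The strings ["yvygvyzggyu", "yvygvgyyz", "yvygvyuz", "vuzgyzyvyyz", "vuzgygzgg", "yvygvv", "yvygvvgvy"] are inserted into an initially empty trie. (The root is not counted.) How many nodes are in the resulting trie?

36

Trie structure (* marks end of a word):
(root)
├─ v
│  └─ u
│     └─ z
│        └─ g
│           └─ y
│              ├─ g
│              │  └─ z
│              │     └─ g
│              │        └─ g *
│              └─ z
│                 └─ y
│                    └─ v
│                       └─ y
│                          └─ y
│                             └─ z *
└─ y
   └─ v
      └─ y
         └─ g
            └─ v
               ├─ g
               │  └─ y
               │     └─ y
               │        └─ z *
               ├─ v *
               │  └─ g
               │     └─ v
               │        └─ y *
               └─ y
                  ├─ u
                  │  └─ z *
                  └─ z
                     └─ g
                        └─ g
                           └─ y
                              └─ u *
Counting every labelled node above: 36.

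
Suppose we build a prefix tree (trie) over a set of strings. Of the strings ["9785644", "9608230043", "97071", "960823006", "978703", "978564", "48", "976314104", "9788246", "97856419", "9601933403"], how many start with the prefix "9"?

Walk to "9"; the words in its subtree are exactly those with that prefix.
Matches: "9601933403", "9608230043", "960823006", "97071", "976314104", "978564", "97856419", "9785644", "978703", "9788246"
Count: 10

10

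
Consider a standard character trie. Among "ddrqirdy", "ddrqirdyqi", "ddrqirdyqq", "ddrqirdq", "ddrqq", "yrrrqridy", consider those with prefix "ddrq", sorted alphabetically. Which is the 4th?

Filter for "ddrq…" and sort: "ddrqirdq", "ddrqirdy", "ddrqirdyqi", "ddrqirdyqq", "ddrqq"
Position 4: ddrqirdyqq

ddrqirdyqq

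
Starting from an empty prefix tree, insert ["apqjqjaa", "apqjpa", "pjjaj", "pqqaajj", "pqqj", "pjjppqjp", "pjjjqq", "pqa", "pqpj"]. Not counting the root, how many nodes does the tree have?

33

For each word, the new-node count is its length minus the longest prefix already in the trie:
  "apqjqjaa" → 8 new (a, p, q, j, q, j, a, a)
  "apqjpa" → prefix "apqj" already present; 2 new (p, a)
  "pjjaj" → 5 new (p, j, j, a, j)
  "pqqaajj" → prefix "p" already present; 6 new (q, q, a, a, j, j)
  "pqqj" → prefix "pqq" already present; 1 new (j)
  "pjjppqjp" → prefix "pjj" already present; 5 new (p, p, q, j, p)
  "pjjjqq" → prefix "pjj" already present; 3 new (j, q, q)
  "pqa" → prefix "pq" already present; 1 new (a)
  "pqpj" → prefix "pq" already present; 2 new (p, j)
Total nodes = 8 + 2 + 5 + 6 + 1 + 5 + 3 + 1 + 2 = 33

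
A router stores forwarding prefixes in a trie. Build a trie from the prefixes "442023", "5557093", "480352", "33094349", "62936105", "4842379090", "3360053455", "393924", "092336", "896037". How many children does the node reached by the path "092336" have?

0

Walk "092336" from the root, arriving at one node.
No stored string extends past "092336".
That node has 0 child edges.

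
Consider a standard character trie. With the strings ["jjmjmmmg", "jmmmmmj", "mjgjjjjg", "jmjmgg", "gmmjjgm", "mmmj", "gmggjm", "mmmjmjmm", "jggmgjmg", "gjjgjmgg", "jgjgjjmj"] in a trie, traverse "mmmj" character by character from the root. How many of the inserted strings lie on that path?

1

Check each prefix of "mmmj" against the stored set — each match is an end-marker on the path.
Prefixes of the query that are stored words: "mmmj"
Count: 1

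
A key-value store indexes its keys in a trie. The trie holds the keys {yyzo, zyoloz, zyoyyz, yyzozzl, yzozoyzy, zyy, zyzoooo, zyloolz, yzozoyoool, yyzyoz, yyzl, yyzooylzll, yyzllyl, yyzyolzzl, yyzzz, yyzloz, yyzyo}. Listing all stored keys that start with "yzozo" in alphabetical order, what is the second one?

yzozoyzy

Filter for "yzozo…" and sort: "yzozoyoool", "yzozoyzy"
Position 2: yzozoyzy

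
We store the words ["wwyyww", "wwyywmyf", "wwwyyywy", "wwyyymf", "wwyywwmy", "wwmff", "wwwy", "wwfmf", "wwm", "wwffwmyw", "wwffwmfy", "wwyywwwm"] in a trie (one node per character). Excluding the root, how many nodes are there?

35

Count nodes per top-level branch (shared prefixes stored once):
  'w'-branch (wwffwmfy, wwffwmyw, wwfmf, wwm, wwmff, wwwy, wwwyyywy, wwyywmyf, wwyyww, wwyywwmy, wwyywwwm, wwyyymf): 35 nodes
Sum: 35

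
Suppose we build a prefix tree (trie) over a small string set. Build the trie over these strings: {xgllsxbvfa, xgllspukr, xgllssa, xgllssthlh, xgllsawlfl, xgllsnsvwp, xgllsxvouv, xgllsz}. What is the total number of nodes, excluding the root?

For each word, the new-node count is its length minus the longest prefix already in the trie:
  "xgllsxbvfa" → 10 new (x, g, l, l, s, x, b, v, f, a)
  "xgllspukr" → prefix "xglls" already present; 4 new (p, u, k, r)
  "xgllssa" → prefix "xglls" already present; 2 new (s, a)
  "xgllssthlh" → prefix "xgllss" already present; 4 new (t, h, l, h)
  "xgllsawlfl" → prefix "xglls" already present; 5 new (a, w, l, f, l)
  "xgllsnsvwp" → prefix "xglls" already present; 5 new (n, s, v, w, p)
  "xgllsxvouv" → prefix "xgllsx" already present; 4 new (v, o, u, v)
  "xgllsz" → prefix "xglls" already present; 1 new (z)
Total nodes = 10 + 4 + 2 + 4 + 5 + 5 + 4 + 1 = 35

35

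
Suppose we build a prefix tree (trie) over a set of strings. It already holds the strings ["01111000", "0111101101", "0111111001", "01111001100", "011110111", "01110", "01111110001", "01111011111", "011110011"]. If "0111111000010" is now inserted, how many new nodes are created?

3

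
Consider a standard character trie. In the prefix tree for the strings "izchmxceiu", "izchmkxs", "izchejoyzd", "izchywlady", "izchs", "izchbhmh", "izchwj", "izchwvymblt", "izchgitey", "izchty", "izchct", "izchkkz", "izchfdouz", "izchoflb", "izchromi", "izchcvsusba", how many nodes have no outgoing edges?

16

Leaves are exactly the stored words that no other stored word extends.
Those words: "izchbhmh", "izchct", "izchcvsusba", "izchejoyzd", "izchfdouz", "izchgitey", "izchkkz", "izchmkxs", "izchmxceiu", "izchoflb", "izchromi", "izchs", "izchty", "izchwj", "izchwvymblt", "izchywlady"
Leaf count: 16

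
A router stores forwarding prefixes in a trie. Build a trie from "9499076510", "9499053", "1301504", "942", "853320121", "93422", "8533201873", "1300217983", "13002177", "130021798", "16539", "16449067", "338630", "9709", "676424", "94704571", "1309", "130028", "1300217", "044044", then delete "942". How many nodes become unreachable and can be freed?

1

After clearing the end-marker at "942", prune upward until reaching a node still needed by another word.
The suffix "2" (1 node) is used only by "942"; the node for "94" still has the child "9", so pruning stops there.
Nodes removed: 1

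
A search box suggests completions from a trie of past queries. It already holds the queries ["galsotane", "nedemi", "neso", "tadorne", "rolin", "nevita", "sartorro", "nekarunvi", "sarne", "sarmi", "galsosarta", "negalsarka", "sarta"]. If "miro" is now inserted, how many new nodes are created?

4

Nothing in the trie begins with "m"; the whole of "miro" is new.
4 − 0 = 4 new nodes.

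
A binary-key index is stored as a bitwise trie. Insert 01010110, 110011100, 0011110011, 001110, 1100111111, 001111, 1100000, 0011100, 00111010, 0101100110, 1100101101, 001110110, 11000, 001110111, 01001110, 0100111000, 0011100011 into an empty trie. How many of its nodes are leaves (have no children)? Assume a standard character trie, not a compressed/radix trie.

Leaves are exactly the stored words that no other stored word extends.
Those words: "0011100011", "00111010", "001110110", "001110111", "0011110011", "0100111000", "01010110", "0101100110", "1100000", "1100101101", "110011100", "1100111111"
Leaf count: 12

12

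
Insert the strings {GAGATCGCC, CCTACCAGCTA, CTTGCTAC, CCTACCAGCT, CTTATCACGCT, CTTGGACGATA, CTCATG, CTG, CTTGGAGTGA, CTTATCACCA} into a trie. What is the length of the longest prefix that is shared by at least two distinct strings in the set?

10

The deepest shared node is where two words last agree before diverging.
e.g. "CCTACCAGCT" and "CCTACCAGCTA" share the prefix "CCTACCAGCT" of length 10; no pair shares a longer one.
Longest shared-prefix length: 10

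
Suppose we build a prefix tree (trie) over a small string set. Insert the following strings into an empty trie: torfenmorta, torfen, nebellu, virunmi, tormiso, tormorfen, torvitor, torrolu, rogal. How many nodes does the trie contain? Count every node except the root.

48

Insert word by word; a character creates a node only if that edge doesn't already exist:
  "torfenmorta" → 11 new (t, o, r, f, e, n, m, o, r, t, a)
  "torfen" → prefix "torfen" already present; 0 new (none)
  "nebellu" → 7 new (n, e, b, e, l, l, u)
  "virunmi" → 7 new (v, i, r, u, n, m, i)
  "tormiso" → prefix "tor" already present; 4 new (m, i, s, o)
  "tormorfen" → prefix "torm" already present; 5 new (o, r, f, e, n)
  "torvitor" → prefix "tor" already present; 5 new (v, i, t, o, r)
  "torrolu" → prefix "tor" already present; 4 new (r, o, l, u)
  "rogal" → 5 new (r, o, g, a, l)
Total nodes = 11 + 0 + 7 + 7 + 4 + 5 + 5 + 4 + 5 = 48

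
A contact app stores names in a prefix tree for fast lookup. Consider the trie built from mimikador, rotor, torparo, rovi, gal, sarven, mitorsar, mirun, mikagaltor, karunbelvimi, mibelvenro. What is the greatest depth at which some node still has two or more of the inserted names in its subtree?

2

Equivalently: take the maximum, over all pairs, of their longest common prefix length.
"mibelvenro" and "mikagaltor" agree on "mi" (2 characters) before diverging; nothing deeper is shared.
Longest shared-prefix length: 2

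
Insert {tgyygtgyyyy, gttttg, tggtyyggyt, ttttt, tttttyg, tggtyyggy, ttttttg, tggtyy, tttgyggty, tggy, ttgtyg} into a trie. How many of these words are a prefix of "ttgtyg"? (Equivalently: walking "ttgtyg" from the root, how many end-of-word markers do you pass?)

1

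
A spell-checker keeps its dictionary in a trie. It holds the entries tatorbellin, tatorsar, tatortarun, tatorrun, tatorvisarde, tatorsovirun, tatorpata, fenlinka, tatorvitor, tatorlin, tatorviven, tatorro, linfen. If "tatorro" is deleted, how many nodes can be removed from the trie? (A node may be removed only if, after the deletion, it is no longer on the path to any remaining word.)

1

After clearing the end-marker at "tatorro", prune upward until reaching a node still needed by another word.
The suffix "o" (1 node) is used only by "tatorro"; the node for "tatorr" still has the child "u", so pruning stops there.
Nodes removed: 1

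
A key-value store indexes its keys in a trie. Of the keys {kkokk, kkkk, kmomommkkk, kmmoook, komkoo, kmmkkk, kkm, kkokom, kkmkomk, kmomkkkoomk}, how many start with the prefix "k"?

10

Traverse to the node for "k", then collect every word in that subtree.
Matches: "kkkk", "kkm", "kkmkomk", "kkokk", "kkokom", "kmmkkk", "kmmoook", "kmomkkkoomk", "kmomommkkk", "komkoo"
Count: 10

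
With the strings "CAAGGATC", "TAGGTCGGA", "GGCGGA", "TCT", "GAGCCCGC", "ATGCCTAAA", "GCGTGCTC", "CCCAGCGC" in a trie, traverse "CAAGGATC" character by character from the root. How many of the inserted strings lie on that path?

1

Check each prefix of "CAAGGATC" against the stored set — each match is an end-marker on the path.
Prefixes of the query that are stored words: "CAAGGATC"
Count: 1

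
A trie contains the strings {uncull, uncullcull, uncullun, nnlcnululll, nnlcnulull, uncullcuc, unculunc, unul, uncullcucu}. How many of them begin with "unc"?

Traverse to the node for "unc", then collect every word in that subtree.
Words under "unc": uncull, uncullcuc, uncullcucu, uncullcull, uncullun, unculunc
Count: 6

6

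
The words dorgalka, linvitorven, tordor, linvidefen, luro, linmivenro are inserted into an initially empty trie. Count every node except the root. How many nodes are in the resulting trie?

Insert word by word; a character creates a node only if that edge doesn't already exist:
  "dorgalka" → 8 new (d, o, r, g, a, l, k, a)
  "linvitorven" → 11 new (l, i, n, v, i, t, o, r, v, e, n)
  "tordor" → 6 new (t, o, r, d, o, r)
  "linvidefen" → prefix "linvi" already present; 5 new (d, e, f, e, n)
  "luro" → prefix "l" already present; 3 new (u, r, o)
  "linmivenro" → prefix "lin" already present; 7 new (m, i, v, e, n, r, o)
Total nodes = 8 + 11 + 6 + 5 + 3 + 7 = 40

40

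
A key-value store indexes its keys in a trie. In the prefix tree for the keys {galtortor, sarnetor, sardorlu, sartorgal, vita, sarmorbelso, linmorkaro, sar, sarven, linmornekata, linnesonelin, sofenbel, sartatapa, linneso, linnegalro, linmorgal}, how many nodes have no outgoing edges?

A leaf is a node with no children — equivalently, the end of a word that is not a proper prefix of any other stored word.
Those words: "galtortor", "linmorgal", "linmorkaro", "linmornekata", "linnegalro", "linnesonelin", "sardorlu", "sarmorbelso", "sarnetor", "sartatapa", "sartorgal", "sarven", "sofenbel", "vita"
Leaf count: 14

14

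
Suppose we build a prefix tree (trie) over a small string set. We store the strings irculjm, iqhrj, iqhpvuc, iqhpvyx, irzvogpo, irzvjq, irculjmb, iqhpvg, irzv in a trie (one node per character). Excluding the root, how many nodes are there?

Insert word by word; a character creates a node only if that edge doesn't already exist:
  "irculjm" → 7 new (i, r, c, u, l, j, m)
  "iqhrj" → prefix "i" already present; 4 new (q, h, r, j)
  "iqhpvuc" → prefix "iqh" already present; 4 new (p, v, u, c)
  "iqhpvyx" → prefix "iqhpv" already present; 2 new (y, x)
  "irzvogpo" → prefix "ir" already present; 6 new (z, v, o, g, p, o)
  "irzvjq" → prefix "irzv" already present; 2 new (j, q)
  "irculjmb" → prefix "irculjm" already present; 1 new (b)
  "iqhpvg" → prefix "iqhpv" already present; 1 new (g)
  "irzv" → prefix "irzv" already present; 0 new (none)
Total nodes = 7 + 4 + 4 + 2 + 6 + 2 + 1 + 1 + 0 = 27

27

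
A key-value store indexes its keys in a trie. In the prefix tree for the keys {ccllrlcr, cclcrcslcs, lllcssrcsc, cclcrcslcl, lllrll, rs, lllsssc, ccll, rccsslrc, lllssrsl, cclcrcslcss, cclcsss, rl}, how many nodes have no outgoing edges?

11

Leaves are exactly the stored words that no other stored word extends.
Those words: "cclcrcslcl", "cclcrcslcss", "cclcsss", "ccllrlcr", "lllcssrcsc", "lllrll", "lllssrsl", "lllsssc", "rccsslrc", "rl", "rs"
Leaf count: 11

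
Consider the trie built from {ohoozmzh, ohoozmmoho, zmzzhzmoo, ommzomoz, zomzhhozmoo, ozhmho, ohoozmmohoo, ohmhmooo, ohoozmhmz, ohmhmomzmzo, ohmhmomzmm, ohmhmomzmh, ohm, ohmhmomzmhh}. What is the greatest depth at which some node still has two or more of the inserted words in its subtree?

The deepest shared node is where two words last agree before diverging.
e.g. "ohmhmomzmh" and "ohmhmomzmhh" share the prefix "ohmhmomzmh" of length 10; no pair shares a longer one.
Longest shared-prefix length: 10

10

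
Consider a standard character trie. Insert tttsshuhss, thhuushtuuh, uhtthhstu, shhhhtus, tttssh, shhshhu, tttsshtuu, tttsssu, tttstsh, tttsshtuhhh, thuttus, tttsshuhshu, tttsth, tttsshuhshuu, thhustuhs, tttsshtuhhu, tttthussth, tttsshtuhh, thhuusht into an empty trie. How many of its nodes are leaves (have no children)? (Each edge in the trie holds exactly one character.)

A leaf is a node with no children — equivalently, the end of a word that is not a proper prefix of any other stored word.
Those words: "shhhhtus", "shhshhu", "thhustuhs", "thhuushtuuh", "thuttus", "tttsshtuhhh", "tttsshtuhhu", "tttsshtuu", "tttsshuhshuu", "tttsshuhss", "tttsssu", "tttsth", "tttstsh", "tttthussth", "uhtthhstu"
Leaf count: 15

15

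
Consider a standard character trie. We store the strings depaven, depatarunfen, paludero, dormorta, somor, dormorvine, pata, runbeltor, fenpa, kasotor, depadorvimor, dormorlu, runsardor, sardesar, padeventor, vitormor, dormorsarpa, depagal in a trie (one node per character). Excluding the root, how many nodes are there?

109

Count nodes per top-level branch (shared prefixes stored once):
  'd'-branch (depadorvimor, depagal, depatarunfen, depaven, dormorlu, dormorsarpa, dormorta, dormorvine): 44 nodes
  'f'-branch (fenpa): 5 nodes
  'k'-branch (kasotor): 7 nodes
  'p'-branch (padeventor, paludero, pata): 18 nodes
  'r'-branch (runbeltor, runsardor): 15 nodes
  's'-branch (sardesar, somor): 12 nodes
  'v'-branch (vitormor): 8 nodes
Sum: 109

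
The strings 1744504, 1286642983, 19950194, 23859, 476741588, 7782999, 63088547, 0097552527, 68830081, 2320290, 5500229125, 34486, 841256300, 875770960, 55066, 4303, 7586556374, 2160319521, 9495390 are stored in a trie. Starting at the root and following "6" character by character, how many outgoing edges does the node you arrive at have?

2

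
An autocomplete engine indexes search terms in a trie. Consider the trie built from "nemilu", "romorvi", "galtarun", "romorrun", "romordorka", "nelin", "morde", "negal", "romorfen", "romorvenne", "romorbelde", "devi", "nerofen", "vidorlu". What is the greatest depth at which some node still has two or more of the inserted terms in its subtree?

Equivalently: take the maximum, over all pairs, of their longest common prefix length.
e.g. "romorvenne" and "romorvi" share the prefix "romorv" of length 6; no pair shares a longer one.
Longest shared-prefix length: 6

6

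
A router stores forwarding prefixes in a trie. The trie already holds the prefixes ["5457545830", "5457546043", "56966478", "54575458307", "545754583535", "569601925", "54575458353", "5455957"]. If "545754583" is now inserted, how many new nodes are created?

"545754583" is already a full path in the trie; only an end-marker is added.
No new nodes are needed: 0.

0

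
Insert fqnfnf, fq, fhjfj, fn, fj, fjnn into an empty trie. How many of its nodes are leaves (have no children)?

4

A leaf is a node with no children — equivalently, the end of a word that is not a proper prefix of any other stored word.
Those words: "fhjfj", "fjnn", "fn", "fqnfnf"
Leaf count: 4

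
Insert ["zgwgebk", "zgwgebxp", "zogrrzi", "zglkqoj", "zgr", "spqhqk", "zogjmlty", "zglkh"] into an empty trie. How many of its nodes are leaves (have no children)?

A leaf is a node with no children — equivalently, the end of a word that is not a proper prefix of any other stored word.
Those words: "spqhqk", "zglkh", "zglkqoj", "zgr", "zgwgebk", "zgwgebxp", "zogjmlty", "zogrrzi"
Leaf count: 8

8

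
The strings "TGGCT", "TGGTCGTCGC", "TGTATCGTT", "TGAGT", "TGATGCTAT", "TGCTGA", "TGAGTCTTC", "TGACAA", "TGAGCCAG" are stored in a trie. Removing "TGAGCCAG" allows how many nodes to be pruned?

Walk "TGAGCCAG" from the leaf back toward the root, removing each node that no remaining word uses.
The suffix "CCAG" (4 nodes) is used only by "TGAGCCAG"; the node for "TGAG" still has the child "T", so pruning stops there.
Nodes removed: 4

4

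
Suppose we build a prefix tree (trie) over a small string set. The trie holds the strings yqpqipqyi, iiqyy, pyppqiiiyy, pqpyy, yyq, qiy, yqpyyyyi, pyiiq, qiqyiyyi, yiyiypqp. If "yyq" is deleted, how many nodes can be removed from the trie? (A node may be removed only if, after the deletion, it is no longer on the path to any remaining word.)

2

Walk "yyq" from the leaf back toward the root, removing each node that no remaining word uses.
The suffix "yq" (2 nodes) is used only by "yyq"; the node for "y" still has the child "q", so pruning stops there.
Nodes removed: 2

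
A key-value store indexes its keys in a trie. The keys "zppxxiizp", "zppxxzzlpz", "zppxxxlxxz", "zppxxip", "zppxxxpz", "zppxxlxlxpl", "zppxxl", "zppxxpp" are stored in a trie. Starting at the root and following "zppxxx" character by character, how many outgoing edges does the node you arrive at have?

The children of the "zppxxx" node are the distinct next characters among strings starting with "zppxxx".
Characters that immediately follow "zppxxx" among the stored strings: {l, p}.
That node has 2 child edges.

2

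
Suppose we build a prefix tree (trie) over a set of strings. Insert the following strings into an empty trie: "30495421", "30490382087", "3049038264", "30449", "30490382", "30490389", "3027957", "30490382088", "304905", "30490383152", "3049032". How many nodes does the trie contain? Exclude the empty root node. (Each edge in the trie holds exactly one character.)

32

Count nodes per top-level branch (shared prefixes stored once):
  '3'-branch (3027957, 30449, 3049032, 30490382, 30490382087, 30490382088, 3049038264, 30490383152, 30490389, 304905, 30495421): 32 nodes
Sum: 32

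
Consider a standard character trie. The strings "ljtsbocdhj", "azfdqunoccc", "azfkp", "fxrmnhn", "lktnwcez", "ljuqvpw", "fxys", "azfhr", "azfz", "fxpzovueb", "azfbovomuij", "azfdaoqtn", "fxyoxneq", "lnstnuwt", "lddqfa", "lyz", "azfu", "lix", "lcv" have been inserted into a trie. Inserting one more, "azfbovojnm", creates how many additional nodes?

3

Walking "azfbovojnm" from the root, the first 7 characters ("azfbovo") follow existing edges; "j" is the first miss.
So 10 − 7 = 3 new nodes.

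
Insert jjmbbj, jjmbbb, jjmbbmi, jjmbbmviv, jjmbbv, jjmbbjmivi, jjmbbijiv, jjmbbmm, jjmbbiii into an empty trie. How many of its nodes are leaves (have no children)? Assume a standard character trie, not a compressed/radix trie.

8

A leaf is a node with no children — equivalently, the end of a word that is not a proper prefix of any other stored word.
Those words: "jjmbbb", "jjmbbiii", "jjmbbijiv", "jjmbbjmivi", "jjmbbmi", "jjmbbmm", "jjmbbmviv", "jjmbbv"
Leaf count: 8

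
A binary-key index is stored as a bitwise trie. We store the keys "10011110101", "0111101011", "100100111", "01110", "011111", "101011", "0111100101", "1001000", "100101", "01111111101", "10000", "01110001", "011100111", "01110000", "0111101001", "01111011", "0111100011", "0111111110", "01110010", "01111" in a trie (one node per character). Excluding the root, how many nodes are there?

59

For each word, the new-node count is its length minus the longest prefix already in the trie:
  "10011110101" → 11 new (1, 0, 0, 1, 1, 1, 1, 0, 1, 0, 1)
  "0111101011" → 10 new (0, 1, 1, 1, 1, 0, 1, 0, 1, 1)
  "100100111" → prefix "1001" already present; 5 new (0, 0, 1, 1, 1)
  "01110" → prefix "0111" already present; 1 new (0)
  "011111" → prefix "01111" already present; 1 new (1)
  "101011" → prefix "10" already present; 4 new (1, 0, 1, 1)
  "0111100101" → prefix "011110" already present; 4 new (0, 1, 0, 1)
  "1001000" → prefix "100100" already present; 1 new (0)
  "100101" → prefix "10010" already present; 1 new (1)
  "01111111101" → prefix "011111" already present; 5 new (1, 1, 1, 0, 1)
  "10000" → prefix "100" already present; 2 new (0, 0)
  "01110001" → prefix "01110" already present; 3 new (0, 0, 1)
  "011100111" → prefix "011100" already present; 3 new (1, 1, 1)
  "01110000" → prefix "0111000" already present; 1 new (0)
  "0111101001" → prefix "01111010" already present; 2 new (0, 1)
  "01111011" → prefix "0111101" already present; 1 new (1)
  "0111100011" → prefix "0111100" already present; 3 new (0, 1, 1)
  "0111111110" → prefix "0111111110" already present; 0 new (none)
  "01110010" → prefix "0111001" already present; 1 new (0)
  "01111" → prefix "01111" already present; 0 new (none)
Total nodes = 11 + 10 + 5 + 1 + 1 + 4 + 4 + 1 + 1 + 5 + 2 + 3 + 3 + 1 + 2 + 1 + 3 + 0 + 1 + 0 = 59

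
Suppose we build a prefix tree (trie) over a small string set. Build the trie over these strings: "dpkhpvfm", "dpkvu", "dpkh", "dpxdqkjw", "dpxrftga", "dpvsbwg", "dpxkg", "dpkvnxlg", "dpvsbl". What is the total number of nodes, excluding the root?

33

Trace insertions, counting only characters that open a new branch:
  "dpkhpvfm" → 8 new (d, p, k, h, p, v, f, m)
  "dpkvu" → prefix "dpk" already present; 2 new (v, u)
  "dpkh" → prefix "dpkh" already present; 0 new (none)
  "dpxdqkjw" → prefix "dp" already present; 6 new (x, d, q, k, j, w)
  "dpxrftga" → prefix "dpx" already present; 5 new (r, f, t, g, a)
  "dpvsbwg" → prefix "dp" already present; 5 new (v, s, b, w, g)
  "dpxkg" → prefix "dpx" already present; 2 new (k, g)
  "dpkvnxlg" → prefix "dpkv" already present; 4 new (n, x, l, g)
  "dpvsbl" → prefix "dpvsb" already present; 1 new (l)
Total nodes = 8 + 2 + 0 + 6 + 5 + 5 + 2 + 4 + 1 = 33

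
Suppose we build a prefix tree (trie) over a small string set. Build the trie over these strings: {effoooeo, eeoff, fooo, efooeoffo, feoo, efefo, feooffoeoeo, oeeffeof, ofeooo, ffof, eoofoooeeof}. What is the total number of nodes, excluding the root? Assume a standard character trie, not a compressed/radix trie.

Trace insertions, counting only characters that open a new branch:
  "effoooeo" → 8 new (e, f, f, o, o, o, e, o)
  "eeoff" → prefix "e" already present; 4 new (e, o, f, f)
  "fooo" → 4 new (f, o, o, o)
  "efooeoffo" → prefix "ef" already present; 7 new (o, o, e, o, f, f, o)
  "feoo" → prefix "f" already present; 3 new (e, o, o)
  "efefo" → prefix "ef" already present; 3 new (e, f, o)
  "feooffoeoeo" → prefix "feoo" already present; 7 new (f, f, o, e, o, e, o)
  "oeeffeof" → 8 new (o, e, e, f, f, e, o, f)
  "ofeooo" → prefix "o" already present; 5 new (f, e, o, o, o)
  "ffof" → prefix "f" already present; 3 new (f, o, f)
  "eoofoooeeof" → prefix "e" already present; 10 new (o, o, f, o, o, o, e, e, o, f)
Total nodes = 8 + 4 + 4 + 7 + 3 + 3 + 7 + 8 + 5 + 3 + 10 = 62

62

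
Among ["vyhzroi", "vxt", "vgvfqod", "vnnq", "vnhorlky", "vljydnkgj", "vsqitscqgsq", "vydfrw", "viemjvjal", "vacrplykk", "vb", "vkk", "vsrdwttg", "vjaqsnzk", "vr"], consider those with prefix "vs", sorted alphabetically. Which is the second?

vsrdwttg

Words with prefix "vs", in lexicographic order: "vsqitscqgsq", "vsrdwttg"
The 2nd is vsrdwttg.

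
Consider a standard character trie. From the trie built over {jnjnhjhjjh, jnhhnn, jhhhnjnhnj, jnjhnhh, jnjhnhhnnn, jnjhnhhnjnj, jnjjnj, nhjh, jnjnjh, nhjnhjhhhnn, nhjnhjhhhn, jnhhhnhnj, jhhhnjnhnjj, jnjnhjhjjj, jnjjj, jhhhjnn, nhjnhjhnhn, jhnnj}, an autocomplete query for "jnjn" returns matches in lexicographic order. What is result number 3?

jnjnjh

Filter for "jnjn…" and sort: "jnjnhjhjjh", "jnjnhjhjjj", "jnjnjh"
Position 3: jnjnjh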